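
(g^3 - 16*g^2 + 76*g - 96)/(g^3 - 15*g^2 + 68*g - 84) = (g - 8)/(g - 7)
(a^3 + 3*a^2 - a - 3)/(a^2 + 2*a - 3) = a + 1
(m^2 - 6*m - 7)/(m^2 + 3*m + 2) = (m - 7)/(m + 2)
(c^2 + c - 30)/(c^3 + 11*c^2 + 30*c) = (c - 5)/(c*(c + 5))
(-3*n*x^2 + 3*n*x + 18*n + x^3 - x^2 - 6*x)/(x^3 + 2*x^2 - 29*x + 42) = (-3*n*x - 6*n + x^2 + 2*x)/(x^2 + 5*x - 14)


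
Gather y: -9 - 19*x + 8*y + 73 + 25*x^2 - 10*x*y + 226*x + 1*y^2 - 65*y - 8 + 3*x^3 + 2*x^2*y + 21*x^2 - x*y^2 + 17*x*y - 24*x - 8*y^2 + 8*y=3*x^3 + 46*x^2 + 183*x + y^2*(-x - 7) + y*(2*x^2 + 7*x - 49) + 56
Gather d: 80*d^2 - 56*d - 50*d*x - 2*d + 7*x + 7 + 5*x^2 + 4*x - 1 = 80*d^2 + d*(-50*x - 58) + 5*x^2 + 11*x + 6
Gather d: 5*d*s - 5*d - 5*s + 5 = d*(5*s - 5) - 5*s + 5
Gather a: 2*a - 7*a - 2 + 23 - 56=-5*a - 35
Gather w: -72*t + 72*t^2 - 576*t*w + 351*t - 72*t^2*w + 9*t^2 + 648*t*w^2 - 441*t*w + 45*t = 81*t^2 + 648*t*w^2 + 324*t + w*(-72*t^2 - 1017*t)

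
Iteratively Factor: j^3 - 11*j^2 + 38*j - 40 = (j - 4)*(j^2 - 7*j + 10) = (j - 4)*(j - 2)*(j - 5)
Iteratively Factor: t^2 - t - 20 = (t - 5)*(t + 4)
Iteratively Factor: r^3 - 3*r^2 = (r)*(r^2 - 3*r) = r*(r - 3)*(r)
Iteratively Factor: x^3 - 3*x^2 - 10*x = (x - 5)*(x^2 + 2*x) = x*(x - 5)*(x + 2)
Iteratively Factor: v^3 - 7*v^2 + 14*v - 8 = (v - 4)*(v^2 - 3*v + 2) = (v - 4)*(v - 1)*(v - 2)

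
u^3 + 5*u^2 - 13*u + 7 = (u - 1)^2*(u + 7)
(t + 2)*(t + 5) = t^2 + 7*t + 10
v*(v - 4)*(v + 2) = v^3 - 2*v^2 - 8*v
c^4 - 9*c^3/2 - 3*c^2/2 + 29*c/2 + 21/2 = (c - 7/2)*(c - 3)*(c + 1)^2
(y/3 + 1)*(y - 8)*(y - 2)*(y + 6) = y^4/3 - y^3/3 - 56*y^2/3 - 12*y + 96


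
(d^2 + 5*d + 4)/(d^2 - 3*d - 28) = (d + 1)/(d - 7)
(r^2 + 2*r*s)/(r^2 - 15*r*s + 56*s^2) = r*(r + 2*s)/(r^2 - 15*r*s + 56*s^2)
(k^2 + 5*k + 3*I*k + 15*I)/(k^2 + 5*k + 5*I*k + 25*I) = (k + 3*I)/(k + 5*I)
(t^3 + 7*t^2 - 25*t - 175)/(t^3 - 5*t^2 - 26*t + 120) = (t^2 + 2*t - 35)/(t^2 - 10*t + 24)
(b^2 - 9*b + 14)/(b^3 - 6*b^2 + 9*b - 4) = (b^2 - 9*b + 14)/(b^3 - 6*b^2 + 9*b - 4)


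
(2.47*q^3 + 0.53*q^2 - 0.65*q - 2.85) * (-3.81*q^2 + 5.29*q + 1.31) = -9.4107*q^5 + 11.047*q^4 + 8.5159*q^3 + 8.1143*q^2 - 15.928*q - 3.7335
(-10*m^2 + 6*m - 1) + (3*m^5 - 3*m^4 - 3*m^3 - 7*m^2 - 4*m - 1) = 3*m^5 - 3*m^4 - 3*m^3 - 17*m^2 + 2*m - 2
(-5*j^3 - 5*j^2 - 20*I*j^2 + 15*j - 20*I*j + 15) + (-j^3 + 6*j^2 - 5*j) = -6*j^3 + j^2 - 20*I*j^2 + 10*j - 20*I*j + 15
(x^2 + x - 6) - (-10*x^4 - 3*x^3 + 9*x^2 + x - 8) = 10*x^4 + 3*x^3 - 8*x^2 + 2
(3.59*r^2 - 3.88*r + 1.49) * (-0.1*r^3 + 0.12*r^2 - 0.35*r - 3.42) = -0.359*r^5 + 0.8188*r^4 - 1.8711*r^3 - 10.741*r^2 + 12.7481*r - 5.0958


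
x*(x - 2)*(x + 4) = x^3 + 2*x^2 - 8*x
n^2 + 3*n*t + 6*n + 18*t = (n + 6)*(n + 3*t)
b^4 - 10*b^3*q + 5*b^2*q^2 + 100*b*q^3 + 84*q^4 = (b - 7*q)*(b - 6*q)*(b + q)*(b + 2*q)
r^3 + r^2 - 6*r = r*(r - 2)*(r + 3)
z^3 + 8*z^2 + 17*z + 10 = (z + 1)*(z + 2)*(z + 5)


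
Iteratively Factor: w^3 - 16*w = (w)*(w^2 - 16) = w*(w + 4)*(w - 4)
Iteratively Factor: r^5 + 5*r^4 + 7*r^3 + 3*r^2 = (r)*(r^4 + 5*r^3 + 7*r^2 + 3*r) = r*(r + 1)*(r^3 + 4*r^2 + 3*r) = r*(r + 1)^2*(r^2 + 3*r) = r*(r + 1)^2*(r + 3)*(r)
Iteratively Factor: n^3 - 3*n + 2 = (n + 2)*(n^2 - 2*n + 1) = (n - 1)*(n + 2)*(n - 1)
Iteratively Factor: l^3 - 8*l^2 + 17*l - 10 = (l - 2)*(l^2 - 6*l + 5) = (l - 2)*(l - 1)*(l - 5)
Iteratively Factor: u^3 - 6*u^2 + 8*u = (u)*(u^2 - 6*u + 8) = u*(u - 4)*(u - 2)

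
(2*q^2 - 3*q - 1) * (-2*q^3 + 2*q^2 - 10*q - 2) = -4*q^5 + 10*q^4 - 24*q^3 + 24*q^2 + 16*q + 2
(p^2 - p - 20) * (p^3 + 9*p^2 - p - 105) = p^5 + 8*p^4 - 30*p^3 - 284*p^2 + 125*p + 2100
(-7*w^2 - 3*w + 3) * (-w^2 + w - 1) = 7*w^4 - 4*w^3 + w^2 + 6*w - 3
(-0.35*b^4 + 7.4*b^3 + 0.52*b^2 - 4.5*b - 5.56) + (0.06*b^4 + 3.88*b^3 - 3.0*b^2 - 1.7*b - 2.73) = -0.29*b^4 + 11.28*b^3 - 2.48*b^2 - 6.2*b - 8.29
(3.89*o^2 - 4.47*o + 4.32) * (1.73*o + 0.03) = 6.7297*o^3 - 7.6164*o^2 + 7.3395*o + 0.1296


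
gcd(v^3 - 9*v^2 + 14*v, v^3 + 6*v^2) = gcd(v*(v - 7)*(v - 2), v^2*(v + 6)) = v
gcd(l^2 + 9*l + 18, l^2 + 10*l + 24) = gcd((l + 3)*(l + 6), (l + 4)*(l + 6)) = l + 6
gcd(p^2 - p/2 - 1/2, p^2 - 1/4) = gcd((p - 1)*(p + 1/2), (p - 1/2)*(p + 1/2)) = p + 1/2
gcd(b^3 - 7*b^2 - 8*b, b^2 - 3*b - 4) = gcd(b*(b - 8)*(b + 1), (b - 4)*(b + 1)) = b + 1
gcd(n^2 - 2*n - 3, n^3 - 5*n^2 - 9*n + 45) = n - 3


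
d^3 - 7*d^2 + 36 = (d - 6)*(d - 3)*(d + 2)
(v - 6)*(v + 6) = v^2 - 36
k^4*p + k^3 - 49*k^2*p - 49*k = k*(k - 7)*(k + 7)*(k*p + 1)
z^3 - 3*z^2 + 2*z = z*(z - 2)*(z - 1)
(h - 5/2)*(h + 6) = h^2 + 7*h/2 - 15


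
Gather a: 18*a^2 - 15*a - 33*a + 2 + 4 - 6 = 18*a^2 - 48*a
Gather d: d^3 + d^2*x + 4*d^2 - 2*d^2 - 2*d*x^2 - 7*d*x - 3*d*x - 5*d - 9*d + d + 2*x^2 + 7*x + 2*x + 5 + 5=d^3 + d^2*(x + 2) + d*(-2*x^2 - 10*x - 13) + 2*x^2 + 9*x + 10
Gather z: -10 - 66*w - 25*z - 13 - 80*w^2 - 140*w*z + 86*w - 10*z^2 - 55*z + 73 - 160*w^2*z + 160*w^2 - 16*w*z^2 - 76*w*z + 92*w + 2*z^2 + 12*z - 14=80*w^2 + 112*w + z^2*(-16*w - 8) + z*(-160*w^2 - 216*w - 68) + 36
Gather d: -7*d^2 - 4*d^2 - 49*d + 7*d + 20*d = -11*d^2 - 22*d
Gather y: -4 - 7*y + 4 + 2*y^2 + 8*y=2*y^2 + y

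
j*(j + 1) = j^2 + j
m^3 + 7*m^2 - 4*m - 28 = (m - 2)*(m + 2)*(m + 7)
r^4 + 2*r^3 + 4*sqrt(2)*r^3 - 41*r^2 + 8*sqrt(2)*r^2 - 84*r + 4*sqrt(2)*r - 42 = (r + 1)^2*(r - 3*sqrt(2))*(r + 7*sqrt(2))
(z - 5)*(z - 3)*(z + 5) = z^3 - 3*z^2 - 25*z + 75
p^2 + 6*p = p*(p + 6)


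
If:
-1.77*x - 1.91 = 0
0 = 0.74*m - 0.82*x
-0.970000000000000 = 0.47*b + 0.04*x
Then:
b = -1.97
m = -1.20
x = -1.08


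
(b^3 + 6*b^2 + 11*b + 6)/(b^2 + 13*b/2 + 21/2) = 2*(b^2 + 3*b + 2)/(2*b + 7)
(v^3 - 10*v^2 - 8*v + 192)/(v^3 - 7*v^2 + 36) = (v^2 - 4*v - 32)/(v^2 - v - 6)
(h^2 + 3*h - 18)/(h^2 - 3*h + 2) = (h^2 + 3*h - 18)/(h^2 - 3*h + 2)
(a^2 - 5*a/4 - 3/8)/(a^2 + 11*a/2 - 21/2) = (a + 1/4)/(a + 7)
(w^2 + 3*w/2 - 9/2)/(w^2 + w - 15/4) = 2*(w + 3)/(2*w + 5)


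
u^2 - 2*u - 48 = (u - 8)*(u + 6)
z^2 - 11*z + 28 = (z - 7)*(z - 4)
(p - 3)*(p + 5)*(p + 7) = p^3 + 9*p^2 - p - 105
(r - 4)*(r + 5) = r^2 + r - 20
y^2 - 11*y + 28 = (y - 7)*(y - 4)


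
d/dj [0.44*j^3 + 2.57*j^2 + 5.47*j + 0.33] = 1.32*j^2 + 5.14*j + 5.47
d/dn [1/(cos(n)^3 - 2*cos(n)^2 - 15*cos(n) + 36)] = (3*cos(n) + 5)*sin(n)/((cos(n) - 3)^3*(cos(n) + 4)^2)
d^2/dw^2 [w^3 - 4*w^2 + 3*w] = 6*w - 8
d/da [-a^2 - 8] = -2*a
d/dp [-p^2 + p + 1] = 1 - 2*p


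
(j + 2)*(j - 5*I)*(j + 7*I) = j^3 + 2*j^2 + 2*I*j^2 + 35*j + 4*I*j + 70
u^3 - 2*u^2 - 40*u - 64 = (u - 8)*(u + 2)*(u + 4)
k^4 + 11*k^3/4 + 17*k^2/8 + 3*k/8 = k*(k + 1/4)*(k + 1)*(k + 3/2)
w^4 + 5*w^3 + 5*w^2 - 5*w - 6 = (w - 1)*(w + 1)*(w + 2)*(w + 3)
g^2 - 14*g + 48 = (g - 8)*(g - 6)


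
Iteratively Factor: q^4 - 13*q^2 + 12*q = (q + 4)*(q^3 - 4*q^2 + 3*q) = (q - 3)*(q + 4)*(q^2 - q) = q*(q - 3)*(q + 4)*(q - 1)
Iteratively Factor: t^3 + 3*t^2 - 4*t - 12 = (t + 3)*(t^2 - 4) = (t - 2)*(t + 3)*(t + 2)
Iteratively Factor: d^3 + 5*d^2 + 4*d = (d + 1)*(d^2 + 4*d) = (d + 1)*(d + 4)*(d)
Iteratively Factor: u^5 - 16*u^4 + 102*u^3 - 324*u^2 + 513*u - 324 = (u - 3)*(u^4 - 13*u^3 + 63*u^2 - 135*u + 108) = (u - 4)*(u - 3)*(u^3 - 9*u^2 + 27*u - 27) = (u - 4)*(u - 3)^2*(u^2 - 6*u + 9) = (u - 4)*(u - 3)^3*(u - 3)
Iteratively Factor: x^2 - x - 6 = (x + 2)*(x - 3)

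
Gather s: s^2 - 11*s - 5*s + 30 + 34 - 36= s^2 - 16*s + 28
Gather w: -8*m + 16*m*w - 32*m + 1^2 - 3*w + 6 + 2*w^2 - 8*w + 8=-40*m + 2*w^2 + w*(16*m - 11) + 15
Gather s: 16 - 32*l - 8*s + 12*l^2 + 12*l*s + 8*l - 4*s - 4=12*l^2 - 24*l + s*(12*l - 12) + 12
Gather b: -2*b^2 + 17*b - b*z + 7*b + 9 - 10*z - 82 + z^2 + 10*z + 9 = -2*b^2 + b*(24 - z) + z^2 - 64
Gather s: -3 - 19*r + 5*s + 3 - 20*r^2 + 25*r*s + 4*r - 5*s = -20*r^2 + 25*r*s - 15*r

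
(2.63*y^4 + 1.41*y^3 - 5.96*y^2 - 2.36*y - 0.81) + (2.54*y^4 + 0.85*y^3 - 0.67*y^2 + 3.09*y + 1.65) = 5.17*y^4 + 2.26*y^3 - 6.63*y^2 + 0.73*y + 0.84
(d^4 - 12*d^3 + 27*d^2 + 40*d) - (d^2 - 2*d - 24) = d^4 - 12*d^3 + 26*d^2 + 42*d + 24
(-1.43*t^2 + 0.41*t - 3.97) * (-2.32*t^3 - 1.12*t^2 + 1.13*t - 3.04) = 3.3176*t^5 + 0.6504*t^4 + 7.1353*t^3 + 9.2569*t^2 - 5.7325*t + 12.0688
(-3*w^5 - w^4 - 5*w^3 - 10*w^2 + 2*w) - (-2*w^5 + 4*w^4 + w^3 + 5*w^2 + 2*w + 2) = -w^5 - 5*w^4 - 6*w^3 - 15*w^2 - 2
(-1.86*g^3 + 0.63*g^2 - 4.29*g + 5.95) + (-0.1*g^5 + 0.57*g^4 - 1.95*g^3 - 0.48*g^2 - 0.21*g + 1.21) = -0.1*g^5 + 0.57*g^4 - 3.81*g^3 + 0.15*g^2 - 4.5*g + 7.16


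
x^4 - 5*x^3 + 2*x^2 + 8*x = x*(x - 4)*(x - 2)*(x + 1)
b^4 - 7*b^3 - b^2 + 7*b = b*(b - 7)*(b - 1)*(b + 1)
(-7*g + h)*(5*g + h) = -35*g^2 - 2*g*h + h^2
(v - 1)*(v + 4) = v^2 + 3*v - 4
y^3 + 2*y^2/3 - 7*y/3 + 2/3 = (y - 1)*(y - 1/3)*(y + 2)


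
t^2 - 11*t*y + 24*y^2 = (t - 8*y)*(t - 3*y)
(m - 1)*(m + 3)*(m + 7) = m^3 + 9*m^2 + 11*m - 21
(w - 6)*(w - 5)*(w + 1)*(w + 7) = w^4 - 3*w^3 - 51*w^2 + 163*w + 210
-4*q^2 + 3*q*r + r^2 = (-q + r)*(4*q + r)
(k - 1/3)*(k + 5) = k^2 + 14*k/3 - 5/3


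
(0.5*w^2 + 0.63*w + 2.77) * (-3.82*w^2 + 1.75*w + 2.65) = -1.91*w^4 - 1.5316*w^3 - 8.1539*w^2 + 6.517*w + 7.3405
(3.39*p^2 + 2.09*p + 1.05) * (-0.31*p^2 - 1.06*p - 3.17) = -1.0509*p^4 - 4.2413*p^3 - 13.2872*p^2 - 7.7383*p - 3.3285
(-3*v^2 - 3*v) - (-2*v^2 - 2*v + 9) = -v^2 - v - 9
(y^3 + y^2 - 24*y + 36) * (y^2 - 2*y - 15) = y^5 - y^4 - 41*y^3 + 69*y^2 + 288*y - 540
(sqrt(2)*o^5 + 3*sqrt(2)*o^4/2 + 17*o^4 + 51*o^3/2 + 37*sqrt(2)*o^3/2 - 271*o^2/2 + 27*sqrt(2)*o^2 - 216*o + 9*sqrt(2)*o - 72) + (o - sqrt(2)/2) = sqrt(2)*o^5 + 3*sqrt(2)*o^4/2 + 17*o^4 + 51*o^3/2 + 37*sqrt(2)*o^3/2 - 271*o^2/2 + 27*sqrt(2)*o^2 - 215*o + 9*sqrt(2)*o - 72 - sqrt(2)/2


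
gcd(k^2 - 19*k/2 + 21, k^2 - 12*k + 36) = k - 6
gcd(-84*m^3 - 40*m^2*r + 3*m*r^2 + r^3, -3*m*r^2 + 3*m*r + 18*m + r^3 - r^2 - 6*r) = 1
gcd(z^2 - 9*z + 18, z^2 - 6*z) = z - 6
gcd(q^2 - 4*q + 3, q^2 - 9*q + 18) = q - 3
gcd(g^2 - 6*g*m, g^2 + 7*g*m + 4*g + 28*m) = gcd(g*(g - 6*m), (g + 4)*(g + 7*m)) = 1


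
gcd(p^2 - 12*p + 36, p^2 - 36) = p - 6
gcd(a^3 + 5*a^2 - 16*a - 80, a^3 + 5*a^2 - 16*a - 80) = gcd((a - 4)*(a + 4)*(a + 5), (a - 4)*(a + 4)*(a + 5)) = a^3 + 5*a^2 - 16*a - 80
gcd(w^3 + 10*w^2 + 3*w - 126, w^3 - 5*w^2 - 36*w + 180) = w + 6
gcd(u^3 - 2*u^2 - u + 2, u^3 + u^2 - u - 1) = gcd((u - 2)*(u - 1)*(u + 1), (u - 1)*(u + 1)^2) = u^2 - 1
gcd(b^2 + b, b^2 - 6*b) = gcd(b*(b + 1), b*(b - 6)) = b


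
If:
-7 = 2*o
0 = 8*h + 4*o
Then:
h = 7/4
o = -7/2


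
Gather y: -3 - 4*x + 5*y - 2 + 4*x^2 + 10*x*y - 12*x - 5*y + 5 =4*x^2 + 10*x*y - 16*x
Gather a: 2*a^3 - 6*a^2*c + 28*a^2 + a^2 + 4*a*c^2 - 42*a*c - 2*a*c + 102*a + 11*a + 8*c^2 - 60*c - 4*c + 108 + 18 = 2*a^3 + a^2*(29 - 6*c) + a*(4*c^2 - 44*c + 113) + 8*c^2 - 64*c + 126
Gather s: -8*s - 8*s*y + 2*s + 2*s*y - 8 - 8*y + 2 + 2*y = s*(-6*y - 6) - 6*y - 6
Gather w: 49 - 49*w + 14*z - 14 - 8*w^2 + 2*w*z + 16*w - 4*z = -8*w^2 + w*(2*z - 33) + 10*z + 35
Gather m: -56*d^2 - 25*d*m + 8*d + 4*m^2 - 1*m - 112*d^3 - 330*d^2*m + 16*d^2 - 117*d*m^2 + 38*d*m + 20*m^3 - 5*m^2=-112*d^3 - 40*d^2 + 8*d + 20*m^3 + m^2*(-117*d - 1) + m*(-330*d^2 + 13*d - 1)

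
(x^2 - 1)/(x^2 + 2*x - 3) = (x + 1)/(x + 3)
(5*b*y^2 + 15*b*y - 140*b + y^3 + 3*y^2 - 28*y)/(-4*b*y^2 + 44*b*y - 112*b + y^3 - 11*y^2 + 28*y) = (5*b*y + 35*b + y^2 + 7*y)/(-4*b*y + 28*b + y^2 - 7*y)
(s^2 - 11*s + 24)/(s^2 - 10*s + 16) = (s - 3)/(s - 2)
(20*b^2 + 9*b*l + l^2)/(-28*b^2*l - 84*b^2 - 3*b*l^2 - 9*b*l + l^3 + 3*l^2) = (-5*b - l)/(7*b*l + 21*b - l^2 - 3*l)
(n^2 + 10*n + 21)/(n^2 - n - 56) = (n + 3)/(n - 8)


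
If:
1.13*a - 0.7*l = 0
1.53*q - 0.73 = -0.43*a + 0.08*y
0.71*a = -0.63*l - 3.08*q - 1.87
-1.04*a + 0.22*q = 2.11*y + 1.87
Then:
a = -4.12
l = -6.66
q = 1.71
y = 1.32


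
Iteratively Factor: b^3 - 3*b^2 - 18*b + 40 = (b - 2)*(b^2 - b - 20) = (b - 2)*(b + 4)*(b - 5)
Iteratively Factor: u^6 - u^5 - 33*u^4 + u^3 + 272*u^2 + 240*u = (u + 4)*(u^5 - 5*u^4 - 13*u^3 + 53*u^2 + 60*u) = u*(u + 4)*(u^4 - 5*u^3 - 13*u^2 + 53*u + 60) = u*(u + 3)*(u + 4)*(u^3 - 8*u^2 + 11*u + 20) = u*(u - 4)*(u + 3)*(u + 4)*(u^2 - 4*u - 5) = u*(u - 5)*(u - 4)*(u + 3)*(u + 4)*(u + 1)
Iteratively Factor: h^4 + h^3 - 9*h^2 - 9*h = (h)*(h^3 + h^2 - 9*h - 9) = h*(h + 1)*(h^2 - 9) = h*(h + 1)*(h + 3)*(h - 3)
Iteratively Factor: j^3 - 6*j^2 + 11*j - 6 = (j - 2)*(j^2 - 4*j + 3) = (j - 3)*(j - 2)*(j - 1)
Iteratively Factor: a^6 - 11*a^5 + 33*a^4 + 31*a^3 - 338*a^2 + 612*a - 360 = (a - 2)*(a^5 - 9*a^4 + 15*a^3 + 61*a^2 - 216*a + 180) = (a - 5)*(a - 2)*(a^4 - 4*a^3 - 5*a^2 + 36*a - 36) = (a - 5)*(a - 2)^2*(a^3 - 2*a^2 - 9*a + 18) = (a - 5)*(a - 2)^3*(a^2 - 9) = (a - 5)*(a - 2)^3*(a + 3)*(a - 3)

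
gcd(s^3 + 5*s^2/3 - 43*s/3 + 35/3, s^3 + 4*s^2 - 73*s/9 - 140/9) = s^2 + 8*s/3 - 35/3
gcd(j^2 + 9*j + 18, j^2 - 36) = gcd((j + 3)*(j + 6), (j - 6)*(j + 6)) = j + 6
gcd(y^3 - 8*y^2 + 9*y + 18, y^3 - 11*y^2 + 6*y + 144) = y - 6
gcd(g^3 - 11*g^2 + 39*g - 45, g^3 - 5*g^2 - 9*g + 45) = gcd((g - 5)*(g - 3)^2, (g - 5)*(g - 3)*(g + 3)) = g^2 - 8*g + 15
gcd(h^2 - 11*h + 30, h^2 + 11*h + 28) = 1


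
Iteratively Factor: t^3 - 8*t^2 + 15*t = (t - 5)*(t^2 - 3*t) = (t - 5)*(t - 3)*(t)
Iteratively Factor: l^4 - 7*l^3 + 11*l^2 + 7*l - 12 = (l - 1)*(l^3 - 6*l^2 + 5*l + 12) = (l - 4)*(l - 1)*(l^2 - 2*l - 3) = (l - 4)*(l - 1)*(l + 1)*(l - 3)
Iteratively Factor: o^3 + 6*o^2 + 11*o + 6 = (o + 2)*(o^2 + 4*o + 3) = (o + 1)*(o + 2)*(o + 3)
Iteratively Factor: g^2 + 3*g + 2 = (g + 2)*(g + 1)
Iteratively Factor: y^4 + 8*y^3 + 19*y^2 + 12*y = (y + 3)*(y^3 + 5*y^2 + 4*y) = (y + 3)*(y + 4)*(y^2 + y) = y*(y + 3)*(y + 4)*(y + 1)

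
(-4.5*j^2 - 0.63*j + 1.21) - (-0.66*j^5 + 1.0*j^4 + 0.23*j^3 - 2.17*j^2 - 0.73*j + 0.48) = 0.66*j^5 - 1.0*j^4 - 0.23*j^3 - 2.33*j^2 + 0.1*j + 0.73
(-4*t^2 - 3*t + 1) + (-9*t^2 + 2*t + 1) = -13*t^2 - t + 2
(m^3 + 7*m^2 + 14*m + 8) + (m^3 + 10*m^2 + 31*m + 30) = 2*m^3 + 17*m^2 + 45*m + 38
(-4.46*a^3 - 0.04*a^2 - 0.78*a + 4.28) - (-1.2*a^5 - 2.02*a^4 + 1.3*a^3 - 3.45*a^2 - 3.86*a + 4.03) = 1.2*a^5 + 2.02*a^4 - 5.76*a^3 + 3.41*a^2 + 3.08*a + 0.25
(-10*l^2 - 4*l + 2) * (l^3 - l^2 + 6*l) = -10*l^5 + 6*l^4 - 54*l^3 - 26*l^2 + 12*l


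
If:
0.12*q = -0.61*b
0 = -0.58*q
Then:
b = 0.00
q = 0.00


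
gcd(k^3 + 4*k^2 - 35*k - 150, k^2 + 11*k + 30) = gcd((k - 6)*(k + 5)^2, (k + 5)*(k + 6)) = k + 5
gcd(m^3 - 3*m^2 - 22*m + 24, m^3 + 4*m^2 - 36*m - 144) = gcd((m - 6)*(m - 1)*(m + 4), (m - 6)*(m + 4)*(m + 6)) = m^2 - 2*m - 24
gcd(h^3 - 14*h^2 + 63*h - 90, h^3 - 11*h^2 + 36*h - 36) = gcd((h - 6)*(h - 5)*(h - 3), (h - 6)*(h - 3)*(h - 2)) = h^2 - 9*h + 18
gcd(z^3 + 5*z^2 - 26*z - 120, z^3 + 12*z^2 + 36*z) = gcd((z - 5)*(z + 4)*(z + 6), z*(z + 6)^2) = z + 6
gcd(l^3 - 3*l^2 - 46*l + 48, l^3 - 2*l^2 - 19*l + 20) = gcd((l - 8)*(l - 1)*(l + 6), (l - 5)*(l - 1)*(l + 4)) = l - 1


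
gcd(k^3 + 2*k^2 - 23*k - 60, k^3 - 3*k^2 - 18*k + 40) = k^2 - k - 20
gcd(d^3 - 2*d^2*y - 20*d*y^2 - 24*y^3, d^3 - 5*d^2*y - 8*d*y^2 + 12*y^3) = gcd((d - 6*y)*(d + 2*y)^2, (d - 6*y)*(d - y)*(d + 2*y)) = -d^2 + 4*d*y + 12*y^2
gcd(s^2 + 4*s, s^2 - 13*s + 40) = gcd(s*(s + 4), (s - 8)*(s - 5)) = 1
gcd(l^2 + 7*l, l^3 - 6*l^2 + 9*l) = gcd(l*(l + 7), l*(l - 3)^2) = l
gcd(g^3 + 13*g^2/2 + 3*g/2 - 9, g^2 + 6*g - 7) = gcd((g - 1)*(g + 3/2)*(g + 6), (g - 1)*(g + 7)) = g - 1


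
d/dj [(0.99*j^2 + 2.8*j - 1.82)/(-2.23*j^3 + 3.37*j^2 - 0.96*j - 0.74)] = (2.2077*j^4 + 12.488*j^3 - 22.5622*j^2 + 10.8016*j - 3.8192)/(4.9729*j^6 - 15.0302*j^5 + 15.6385*j^4 - 3.17*j^3 - 4.066*j^2 + 1.4208*j + 0.5476)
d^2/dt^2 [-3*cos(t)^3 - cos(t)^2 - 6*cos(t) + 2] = 33*cos(t)/4 + 2*cos(2*t) + 27*cos(3*t)/4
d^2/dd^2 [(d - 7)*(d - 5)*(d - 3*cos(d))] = 3*d^2*cos(d) + 12*d*sin(d) - 36*d*cos(d) + 6*d - 72*sin(d) + 99*cos(d) - 24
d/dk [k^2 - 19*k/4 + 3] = 2*k - 19/4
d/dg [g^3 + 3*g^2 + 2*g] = 3*g^2 + 6*g + 2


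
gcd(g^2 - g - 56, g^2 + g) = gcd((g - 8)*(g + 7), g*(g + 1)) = 1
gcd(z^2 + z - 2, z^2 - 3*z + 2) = z - 1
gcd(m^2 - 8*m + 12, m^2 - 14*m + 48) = m - 6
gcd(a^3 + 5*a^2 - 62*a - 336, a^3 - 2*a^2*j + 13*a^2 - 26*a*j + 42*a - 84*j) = a^2 + 13*a + 42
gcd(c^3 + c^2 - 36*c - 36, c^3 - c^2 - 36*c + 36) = c^2 - 36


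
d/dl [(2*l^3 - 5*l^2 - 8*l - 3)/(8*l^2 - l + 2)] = (16*l^4 - 4*l^3 + 81*l^2 + 28*l - 19)/(64*l^4 - 16*l^3 + 33*l^2 - 4*l + 4)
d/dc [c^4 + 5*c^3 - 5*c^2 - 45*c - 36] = 4*c^3 + 15*c^2 - 10*c - 45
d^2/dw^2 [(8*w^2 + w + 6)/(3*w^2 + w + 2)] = 6*w*(-5*w^2 + 6*w + 12)/(27*w^6 + 27*w^5 + 63*w^4 + 37*w^3 + 42*w^2 + 12*w + 8)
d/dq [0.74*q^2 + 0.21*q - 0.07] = 1.48*q + 0.21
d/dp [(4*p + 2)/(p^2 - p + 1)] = 2*(-2*p^2 - 2*p + 3)/(p^4 - 2*p^3 + 3*p^2 - 2*p + 1)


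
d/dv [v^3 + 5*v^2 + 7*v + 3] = 3*v^2 + 10*v + 7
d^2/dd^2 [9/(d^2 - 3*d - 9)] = 18*(d^2 - 3*d - (2*d - 3)^2 - 9)/(-d^2 + 3*d + 9)^3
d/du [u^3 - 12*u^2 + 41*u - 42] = 3*u^2 - 24*u + 41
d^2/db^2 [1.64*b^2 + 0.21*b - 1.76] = 3.28000000000000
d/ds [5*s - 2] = 5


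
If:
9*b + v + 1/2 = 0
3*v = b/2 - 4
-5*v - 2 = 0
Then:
No Solution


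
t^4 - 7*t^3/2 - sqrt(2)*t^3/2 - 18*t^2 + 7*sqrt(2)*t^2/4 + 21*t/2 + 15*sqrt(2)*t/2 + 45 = (t - 6)*(t + 5/2)*(t - 3*sqrt(2)/2)*(t + sqrt(2))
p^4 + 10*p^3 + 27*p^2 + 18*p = p*(p + 1)*(p + 3)*(p + 6)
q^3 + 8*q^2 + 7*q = q*(q + 1)*(q + 7)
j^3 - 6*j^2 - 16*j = j*(j - 8)*(j + 2)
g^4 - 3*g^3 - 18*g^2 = g^2*(g - 6)*(g + 3)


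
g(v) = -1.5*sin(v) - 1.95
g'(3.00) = 1.48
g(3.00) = -2.16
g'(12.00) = -1.27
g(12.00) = -1.15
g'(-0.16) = -1.48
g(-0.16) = -1.71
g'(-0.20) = -1.47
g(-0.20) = -1.65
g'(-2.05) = 0.69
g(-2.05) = -0.62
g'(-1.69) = 0.18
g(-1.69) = -0.46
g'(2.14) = 0.81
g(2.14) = -3.21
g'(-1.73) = 0.24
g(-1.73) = -0.47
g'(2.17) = 0.85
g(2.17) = -3.19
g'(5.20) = -0.70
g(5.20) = -0.62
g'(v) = -1.5*cos(v)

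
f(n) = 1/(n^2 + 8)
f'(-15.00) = 0.00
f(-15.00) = 0.00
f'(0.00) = 0.00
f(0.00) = 0.12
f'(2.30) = -0.03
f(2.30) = 0.08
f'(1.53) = -0.03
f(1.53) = 0.10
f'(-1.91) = 0.03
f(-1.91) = 0.09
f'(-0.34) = 0.01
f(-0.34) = 0.12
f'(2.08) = -0.03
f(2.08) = 0.08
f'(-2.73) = 0.02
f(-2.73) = 0.06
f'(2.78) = -0.02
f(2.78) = 0.06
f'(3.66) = -0.02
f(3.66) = 0.05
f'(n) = -2*n/(n^2 + 8)^2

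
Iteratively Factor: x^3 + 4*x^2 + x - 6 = (x + 2)*(x^2 + 2*x - 3) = (x - 1)*(x + 2)*(x + 3)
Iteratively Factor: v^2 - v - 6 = (v - 3)*(v + 2)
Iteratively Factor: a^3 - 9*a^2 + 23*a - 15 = (a - 1)*(a^2 - 8*a + 15) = (a - 3)*(a - 1)*(a - 5)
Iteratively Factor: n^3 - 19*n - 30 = (n - 5)*(n^2 + 5*n + 6) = (n - 5)*(n + 3)*(n + 2)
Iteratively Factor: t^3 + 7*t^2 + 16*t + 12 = (t + 3)*(t^2 + 4*t + 4) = (t + 2)*(t + 3)*(t + 2)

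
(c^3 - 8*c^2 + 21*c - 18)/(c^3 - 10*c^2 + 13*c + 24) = (c^2 - 5*c + 6)/(c^2 - 7*c - 8)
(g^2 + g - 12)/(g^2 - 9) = (g + 4)/(g + 3)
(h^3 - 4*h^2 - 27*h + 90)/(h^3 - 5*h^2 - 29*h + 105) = (h - 6)/(h - 7)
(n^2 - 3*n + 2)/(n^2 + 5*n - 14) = (n - 1)/(n + 7)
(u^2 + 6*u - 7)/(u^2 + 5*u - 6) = (u + 7)/(u + 6)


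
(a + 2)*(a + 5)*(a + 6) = a^3 + 13*a^2 + 52*a + 60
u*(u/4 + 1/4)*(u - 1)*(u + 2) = u^4/4 + u^3/2 - u^2/4 - u/2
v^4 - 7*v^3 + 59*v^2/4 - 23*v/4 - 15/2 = (v - 3)*(v - 5/2)*(v - 2)*(v + 1/2)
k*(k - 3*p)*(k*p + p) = k^3*p - 3*k^2*p^2 + k^2*p - 3*k*p^2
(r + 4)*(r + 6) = r^2 + 10*r + 24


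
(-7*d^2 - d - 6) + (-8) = -7*d^2 - d - 14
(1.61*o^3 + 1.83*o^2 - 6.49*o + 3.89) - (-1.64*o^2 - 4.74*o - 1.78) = 1.61*o^3 + 3.47*o^2 - 1.75*o + 5.67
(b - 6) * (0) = 0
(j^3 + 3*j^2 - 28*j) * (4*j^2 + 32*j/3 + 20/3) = 4*j^5 + 68*j^4/3 - 220*j^3/3 - 836*j^2/3 - 560*j/3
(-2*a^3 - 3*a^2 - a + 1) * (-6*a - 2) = 12*a^4 + 22*a^3 + 12*a^2 - 4*a - 2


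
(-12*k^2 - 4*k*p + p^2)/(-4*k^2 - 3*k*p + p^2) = (12*k^2 + 4*k*p - p^2)/(4*k^2 + 3*k*p - p^2)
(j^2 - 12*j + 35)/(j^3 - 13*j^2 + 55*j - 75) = (j - 7)/(j^2 - 8*j + 15)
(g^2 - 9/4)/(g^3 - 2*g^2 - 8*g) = (9/4 - g^2)/(g*(-g^2 + 2*g + 8))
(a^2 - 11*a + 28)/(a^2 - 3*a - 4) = (a - 7)/(a + 1)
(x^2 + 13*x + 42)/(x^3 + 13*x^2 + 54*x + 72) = (x + 7)/(x^2 + 7*x + 12)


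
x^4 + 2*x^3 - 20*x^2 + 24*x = x*(x - 2)^2*(x + 6)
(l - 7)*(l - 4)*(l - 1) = l^3 - 12*l^2 + 39*l - 28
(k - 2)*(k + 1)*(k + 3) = k^3 + 2*k^2 - 5*k - 6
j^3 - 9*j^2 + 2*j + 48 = (j - 8)*(j - 3)*(j + 2)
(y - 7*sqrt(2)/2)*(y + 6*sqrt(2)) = y^2 + 5*sqrt(2)*y/2 - 42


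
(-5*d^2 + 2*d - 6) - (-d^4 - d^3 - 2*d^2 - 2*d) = d^4 + d^3 - 3*d^2 + 4*d - 6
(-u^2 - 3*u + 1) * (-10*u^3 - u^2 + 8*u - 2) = 10*u^5 + 31*u^4 - 15*u^3 - 23*u^2 + 14*u - 2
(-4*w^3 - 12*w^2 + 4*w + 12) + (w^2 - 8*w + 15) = -4*w^3 - 11*w^2 - 4*w + 27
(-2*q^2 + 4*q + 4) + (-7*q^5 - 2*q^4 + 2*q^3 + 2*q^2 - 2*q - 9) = -7*q^5 - 2*q^4 + 2*q^3 + 2*q - 5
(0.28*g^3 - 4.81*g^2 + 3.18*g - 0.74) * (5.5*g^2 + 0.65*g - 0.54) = 1.54*g^5 - 26.273*g^4 + 14.2123*g^3 + 0.5944*g^2 - 2.1982*g + 0.3996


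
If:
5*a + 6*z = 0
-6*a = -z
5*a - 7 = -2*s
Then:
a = 0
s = 7/2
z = 0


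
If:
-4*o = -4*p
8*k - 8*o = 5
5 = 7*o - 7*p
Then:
No Solution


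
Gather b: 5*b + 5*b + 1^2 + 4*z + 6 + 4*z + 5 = 10*b + 8*z + 12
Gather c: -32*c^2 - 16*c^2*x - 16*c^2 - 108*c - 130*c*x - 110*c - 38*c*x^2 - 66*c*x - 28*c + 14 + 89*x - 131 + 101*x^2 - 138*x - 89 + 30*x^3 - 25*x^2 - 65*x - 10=c^2*(-16*x - 48) + c*(-38*x^2 - 196*x - 246) + 30*x^3 + 76*x^2 - 114*x - 216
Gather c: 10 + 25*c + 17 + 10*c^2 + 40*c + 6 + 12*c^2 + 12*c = 22*c^2 + 77*c + 33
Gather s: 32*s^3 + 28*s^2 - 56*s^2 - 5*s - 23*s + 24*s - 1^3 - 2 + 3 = 32*s^3 - 28*s^2 - 4*s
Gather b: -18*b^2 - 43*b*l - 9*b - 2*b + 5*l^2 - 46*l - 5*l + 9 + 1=-18*b^2 + b*(-43*l - 11) + 5*l^2 - 51*l + 10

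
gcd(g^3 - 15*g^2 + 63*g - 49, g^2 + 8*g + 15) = 1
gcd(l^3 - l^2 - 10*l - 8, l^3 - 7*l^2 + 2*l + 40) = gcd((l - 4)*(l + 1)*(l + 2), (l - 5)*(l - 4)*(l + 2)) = l^2 - 2*l - 8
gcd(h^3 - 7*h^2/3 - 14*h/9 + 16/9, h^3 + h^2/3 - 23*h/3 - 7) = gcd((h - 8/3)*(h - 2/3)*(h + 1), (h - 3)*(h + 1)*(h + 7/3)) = h + 1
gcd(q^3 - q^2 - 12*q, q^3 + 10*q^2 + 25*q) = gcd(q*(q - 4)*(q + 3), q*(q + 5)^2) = q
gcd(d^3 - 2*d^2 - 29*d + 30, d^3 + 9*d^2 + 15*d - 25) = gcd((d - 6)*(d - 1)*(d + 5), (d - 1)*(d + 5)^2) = d^2 + 4*d - 5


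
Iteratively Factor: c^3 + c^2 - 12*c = (c)*(c^2 + c - 12) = c*(c + 4)*(c - 3)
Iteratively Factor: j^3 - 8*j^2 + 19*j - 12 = (j - 1)*(j^2 - 7*j + 12) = (j - 4)*(j - 1)*(j - 3)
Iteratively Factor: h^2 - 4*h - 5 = (h + 1)*(h - 5)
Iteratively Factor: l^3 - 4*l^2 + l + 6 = (l - 3)*(l^2 - l - 2) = (l - 3)*(l + 1)*(l - 2)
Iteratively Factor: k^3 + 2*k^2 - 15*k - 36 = (k + 3)*(k^2 - k - 12) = (k - 4)*(k + 3)*(k + 3)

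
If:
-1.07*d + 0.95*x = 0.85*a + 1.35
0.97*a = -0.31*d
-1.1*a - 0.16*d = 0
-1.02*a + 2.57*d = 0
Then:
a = 0.00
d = 0.00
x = 1.42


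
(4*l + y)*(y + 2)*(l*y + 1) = 4*l^2*y^2 + 8*l^2*y + l*y^3 + 2*l*y^2 + 4*l*y + 8*l + y^2 + 2*y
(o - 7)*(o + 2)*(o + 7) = o^3 + 2*o^2 - 49*o - 98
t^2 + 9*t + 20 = (t + 4)*(t + 5)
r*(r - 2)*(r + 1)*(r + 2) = r^4 + r^3 - 4*r^2 - 4*r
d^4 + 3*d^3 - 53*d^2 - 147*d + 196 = (d - 7)*(d - 1)*(d + 4)*(d + 7)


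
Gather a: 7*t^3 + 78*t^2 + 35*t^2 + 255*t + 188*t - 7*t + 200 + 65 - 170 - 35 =7*t^3 + 113*t^2 + 436*t + 60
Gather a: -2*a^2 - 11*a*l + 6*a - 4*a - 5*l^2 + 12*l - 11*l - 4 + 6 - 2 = -2*a^2 + a*(2 - 11*l) - 5*l^2 + l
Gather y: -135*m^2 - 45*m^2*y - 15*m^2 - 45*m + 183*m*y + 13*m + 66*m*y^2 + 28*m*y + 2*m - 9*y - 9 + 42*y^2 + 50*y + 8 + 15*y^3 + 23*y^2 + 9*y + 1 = -150*m^2 - 30*m + 15*y^3 + y^2*(66*m + 65) + y*(-45*m^2 + 211*m + 50)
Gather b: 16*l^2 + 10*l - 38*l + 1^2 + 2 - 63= 16*l^2 - 28*l - 60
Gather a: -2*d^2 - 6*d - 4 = -2*d^2 - 6*d - 4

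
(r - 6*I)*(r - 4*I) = r^2 - 10*I*r - 24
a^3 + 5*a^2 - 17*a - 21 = (a - 3)*(a + 1)*(a + 7)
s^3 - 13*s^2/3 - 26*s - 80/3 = (s - 8)*(s + 5/3)*(s + 2)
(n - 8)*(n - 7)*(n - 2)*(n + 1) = n^4 - 16*n^3 + 69*n^2 - 26*n - 112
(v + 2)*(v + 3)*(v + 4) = v^3 + 9*v^2 + 26*v + 24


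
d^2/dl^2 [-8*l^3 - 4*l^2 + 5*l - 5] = -48*l - 8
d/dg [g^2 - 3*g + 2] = 2*g - 3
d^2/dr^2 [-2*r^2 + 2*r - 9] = -4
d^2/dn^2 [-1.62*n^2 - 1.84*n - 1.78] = -3.24000000000000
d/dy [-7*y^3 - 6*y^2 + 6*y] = -21*y^2 - 12*y + 6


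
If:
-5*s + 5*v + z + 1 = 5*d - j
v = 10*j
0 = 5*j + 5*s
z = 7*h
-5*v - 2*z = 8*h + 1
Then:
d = -63*z/125 - 3/125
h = z/7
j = -11*z/175 - 1/50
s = 11*z/175 + 1/50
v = -22*z/35 - 1/5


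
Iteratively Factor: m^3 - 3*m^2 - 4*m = (m - 4)*(m^2 + m) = m*(m - 4)*(m + 1)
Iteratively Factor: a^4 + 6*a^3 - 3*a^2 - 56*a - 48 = (a + 4)*(a^3 + 2*a^2 - 11*a - 12) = (a - 3)*(a + 4)*(a^2 + 5*a + 4) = (a - 3)*(a + 1)*(a + 4)*(a + 4)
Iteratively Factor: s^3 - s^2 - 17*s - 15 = (s + 1)*(s^2 - 2*s - 15) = (s - 5)*(s + 1)*(s + 3)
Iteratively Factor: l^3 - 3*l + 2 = (l - 1)*(l^2 + l - 2) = (l - 1)^2*(l + 2)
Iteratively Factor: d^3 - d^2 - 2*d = (d)*(d^2 - d - 2) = d*(d - 2)*(d + 1)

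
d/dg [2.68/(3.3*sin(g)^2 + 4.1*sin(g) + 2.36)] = -(17.688*sin(g) + 10.988)*cos(g)/(3.3*sin(g)^2 + 4.1*sin(g) + 2.36)^2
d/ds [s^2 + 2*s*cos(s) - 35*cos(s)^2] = -2*s*sin(s) + 2*s + 35*sin(2*s) + 2*cos(s)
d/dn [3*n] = 3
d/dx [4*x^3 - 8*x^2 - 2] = 4*x*(3*x - 4)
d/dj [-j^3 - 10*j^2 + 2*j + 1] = -3*j^2 - 20*j + 2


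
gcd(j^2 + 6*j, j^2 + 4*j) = j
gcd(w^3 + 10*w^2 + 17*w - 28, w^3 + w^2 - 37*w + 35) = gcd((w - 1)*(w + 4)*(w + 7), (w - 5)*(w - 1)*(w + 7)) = w^2 + 6*w - 7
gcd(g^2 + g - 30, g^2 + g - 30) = g^2 + g - 30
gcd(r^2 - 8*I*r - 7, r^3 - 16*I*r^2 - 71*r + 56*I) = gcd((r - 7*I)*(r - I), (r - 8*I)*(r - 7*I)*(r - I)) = r^2 - 8*I*r - 7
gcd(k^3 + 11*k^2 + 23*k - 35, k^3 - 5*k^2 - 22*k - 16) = 1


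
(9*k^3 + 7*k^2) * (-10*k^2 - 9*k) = -90*k^5 - 151*k^4 - 63*k^3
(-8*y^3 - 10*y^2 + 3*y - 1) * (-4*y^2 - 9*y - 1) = 32*y^5 + 112*y^4 + 86*y^3 - 13*y^2 + 6*y + 1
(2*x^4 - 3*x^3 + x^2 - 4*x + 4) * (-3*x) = -6*x^5 + 9*x^4 - 3*x^3 + 12*x^2 - 12*x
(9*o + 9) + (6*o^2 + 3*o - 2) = 6*o^2 + 12*o + 7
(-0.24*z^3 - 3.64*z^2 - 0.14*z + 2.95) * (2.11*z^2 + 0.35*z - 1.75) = -0.5064*z^5 - 7.7644*z^4 - 1.1494*z^3 + 12.5455*z^2 + 1.2775*z - 5.1625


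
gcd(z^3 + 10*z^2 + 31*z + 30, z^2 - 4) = z + 2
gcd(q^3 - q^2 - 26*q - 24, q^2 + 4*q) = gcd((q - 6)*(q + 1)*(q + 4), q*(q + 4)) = q + 4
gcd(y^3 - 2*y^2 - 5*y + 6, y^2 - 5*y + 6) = y - 3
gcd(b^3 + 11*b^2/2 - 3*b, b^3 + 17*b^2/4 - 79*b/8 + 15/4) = b^2 + 11*b/2 - 3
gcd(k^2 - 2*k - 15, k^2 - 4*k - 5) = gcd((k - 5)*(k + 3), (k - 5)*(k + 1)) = k - 5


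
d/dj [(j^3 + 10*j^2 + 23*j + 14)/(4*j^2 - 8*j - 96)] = (j^4 - 4*j^3 - 115*j^2 - 508*j - 524)/(4*(j^4 - 4*j^3 - 44*j^2 + 96*j + 576))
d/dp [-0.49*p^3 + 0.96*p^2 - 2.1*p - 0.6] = -1.47*p^2 + 1.92*p - 2.1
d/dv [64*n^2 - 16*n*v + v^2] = -16*n + 2*v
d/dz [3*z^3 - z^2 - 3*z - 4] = 9*z^2 - 2*z - 3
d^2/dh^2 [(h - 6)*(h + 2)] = 2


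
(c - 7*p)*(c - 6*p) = c^2 - 13*c*p + 42*p^2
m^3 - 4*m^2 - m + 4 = (m - 4)*(m - 1)*(m + 1)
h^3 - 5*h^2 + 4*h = h*(h - 4)*(h - 1)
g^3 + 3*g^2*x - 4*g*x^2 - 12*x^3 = (g - 2*x)*(g + 2*x)*(g + 3*x)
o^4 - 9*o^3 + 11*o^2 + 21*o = o*(o - 7)*(o - 3)*(o + 1)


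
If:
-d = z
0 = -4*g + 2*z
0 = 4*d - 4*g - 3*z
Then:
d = 0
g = 0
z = 0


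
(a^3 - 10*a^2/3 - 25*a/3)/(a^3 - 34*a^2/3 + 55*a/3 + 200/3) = a/(a - 8)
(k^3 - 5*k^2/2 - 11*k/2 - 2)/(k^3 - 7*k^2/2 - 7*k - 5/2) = (k - 4)/(k - 5)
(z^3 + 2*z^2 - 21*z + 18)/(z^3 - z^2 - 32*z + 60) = (z^2 - 4*z + 3)/(z^2 - 7*z + 10)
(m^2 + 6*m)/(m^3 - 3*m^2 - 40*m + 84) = m/(m^2 - 9*m + 14)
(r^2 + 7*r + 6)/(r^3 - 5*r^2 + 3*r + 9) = (r + 6)/(r^2 - 6*r + 9)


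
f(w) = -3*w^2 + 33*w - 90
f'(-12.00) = 105.00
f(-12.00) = -918.00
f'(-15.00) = 123.00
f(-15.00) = -1260.00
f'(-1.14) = 39.84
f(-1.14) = -131.52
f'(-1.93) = 44.58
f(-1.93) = -164.86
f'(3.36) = 12.84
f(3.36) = -12.99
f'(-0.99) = 38.94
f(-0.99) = -125.61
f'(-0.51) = 36.06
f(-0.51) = -107.61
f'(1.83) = 22.02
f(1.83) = -39.66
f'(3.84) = 9.96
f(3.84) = -7.52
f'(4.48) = 6.12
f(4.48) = -2.37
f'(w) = 33 - 6*w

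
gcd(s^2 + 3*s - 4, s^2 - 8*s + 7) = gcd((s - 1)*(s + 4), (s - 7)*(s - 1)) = s - 1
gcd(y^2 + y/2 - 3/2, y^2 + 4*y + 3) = 1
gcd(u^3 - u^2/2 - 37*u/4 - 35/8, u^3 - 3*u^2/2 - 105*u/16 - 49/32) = u - 7/2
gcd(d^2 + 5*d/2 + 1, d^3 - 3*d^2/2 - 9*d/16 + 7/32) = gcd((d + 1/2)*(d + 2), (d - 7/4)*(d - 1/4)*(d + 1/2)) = d + 1/2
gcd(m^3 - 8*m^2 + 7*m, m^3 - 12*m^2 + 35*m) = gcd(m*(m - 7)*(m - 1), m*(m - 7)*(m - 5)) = m^2 - 7*m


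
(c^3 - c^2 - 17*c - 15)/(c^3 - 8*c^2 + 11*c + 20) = (c + 3)/(c - 4)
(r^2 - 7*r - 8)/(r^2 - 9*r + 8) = (r + 1)/(r - 1)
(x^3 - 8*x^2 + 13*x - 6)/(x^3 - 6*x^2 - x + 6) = (x - 1)/(x + 1)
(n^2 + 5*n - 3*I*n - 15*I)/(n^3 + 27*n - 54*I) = (n + 5)/(n^2 + 3*I*n + 18)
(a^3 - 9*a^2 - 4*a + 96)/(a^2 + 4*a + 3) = (a^2 - 12*a + 32)/(a + 1)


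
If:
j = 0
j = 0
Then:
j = 0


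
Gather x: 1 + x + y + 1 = x + y + 2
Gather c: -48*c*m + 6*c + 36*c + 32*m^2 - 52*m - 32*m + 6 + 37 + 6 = c*(42 - 48*m) + 32*m^2 - 84*m + 49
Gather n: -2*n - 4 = -2*n - 4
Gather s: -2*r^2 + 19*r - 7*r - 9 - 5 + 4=-2*r^2 + 12*r - 10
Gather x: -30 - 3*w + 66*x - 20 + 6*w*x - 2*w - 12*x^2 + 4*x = -5*w - 12*x^2 + x*(6*w + 70) - 50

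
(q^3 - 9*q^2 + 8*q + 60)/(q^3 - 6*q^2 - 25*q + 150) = (q + 2)/(q + 5)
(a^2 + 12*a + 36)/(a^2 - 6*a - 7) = (a^2 + 12*a + 36)/(a^2 - 6*a - 7)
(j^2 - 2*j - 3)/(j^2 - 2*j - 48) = (-j^2 + 2*j + 3)/(-j^2 + 2*j + 48)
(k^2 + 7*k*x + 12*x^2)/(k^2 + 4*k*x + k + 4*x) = (k + 3*x)/(k + 1)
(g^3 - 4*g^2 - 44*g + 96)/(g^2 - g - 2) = (g^2 - 2*g - 48)/(g + 1)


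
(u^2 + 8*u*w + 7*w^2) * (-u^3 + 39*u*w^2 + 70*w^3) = -u^5 - 8*u^4*w + 32*u^3*w^2 + 382*u^2*w^3 + 833*u*w^4 + 490*w^5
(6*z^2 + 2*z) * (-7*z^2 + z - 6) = -42*z^4 - 8*z^3 - 34*z^2 - 12*z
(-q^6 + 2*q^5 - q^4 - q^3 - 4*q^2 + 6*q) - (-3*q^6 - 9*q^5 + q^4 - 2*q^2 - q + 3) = 2*q^6 + 11*q^5 - 2*q^4 - q^3 - 2*q^2 + 7*q - 3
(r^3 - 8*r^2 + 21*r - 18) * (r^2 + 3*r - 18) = r^5 - 5*r^4 - 21*r^3 + 189*r^2 - 432*r + 324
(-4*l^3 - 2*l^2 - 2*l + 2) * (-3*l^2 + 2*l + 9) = 12*l^5 - 2*l^4 - 34*l^3 - 28*l^2 - 14*l + 18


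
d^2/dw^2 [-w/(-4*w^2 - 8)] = w*(w^2 - 6)/(2*(w^2 + 2)^3)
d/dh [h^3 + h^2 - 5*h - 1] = 3*h^2 + 2*h - 5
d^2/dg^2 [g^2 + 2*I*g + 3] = 2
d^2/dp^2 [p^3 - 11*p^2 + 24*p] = 6*p - 22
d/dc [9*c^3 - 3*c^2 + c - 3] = 27*c^2 - 6*c + 1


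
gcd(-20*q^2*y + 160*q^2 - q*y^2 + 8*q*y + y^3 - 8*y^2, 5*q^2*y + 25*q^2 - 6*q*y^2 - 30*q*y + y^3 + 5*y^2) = -5*q + y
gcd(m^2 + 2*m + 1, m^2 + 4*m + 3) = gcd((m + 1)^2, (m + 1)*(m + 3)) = m + 1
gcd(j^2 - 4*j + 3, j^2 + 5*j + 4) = 1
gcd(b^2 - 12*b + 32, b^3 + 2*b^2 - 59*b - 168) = b - 8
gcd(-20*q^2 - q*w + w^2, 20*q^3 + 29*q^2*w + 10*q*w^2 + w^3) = 4*q + w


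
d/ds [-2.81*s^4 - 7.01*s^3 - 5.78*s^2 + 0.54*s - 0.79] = -11.24*s^3 - 21.03*s^2 - 11.56*s + 0.54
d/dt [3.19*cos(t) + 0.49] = -3.19*sin(t)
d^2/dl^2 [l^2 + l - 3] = 2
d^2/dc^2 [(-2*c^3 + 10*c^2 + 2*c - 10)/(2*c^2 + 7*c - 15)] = 20*(-29*c^3 + 141*c^2 - 159*c + 167)/(8*c^6 + 84*c^5 + 114*c^4 - 917*c^3 - 855*c^2 + 4725*c - 3375)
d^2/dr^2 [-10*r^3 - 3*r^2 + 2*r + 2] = -60*r - 6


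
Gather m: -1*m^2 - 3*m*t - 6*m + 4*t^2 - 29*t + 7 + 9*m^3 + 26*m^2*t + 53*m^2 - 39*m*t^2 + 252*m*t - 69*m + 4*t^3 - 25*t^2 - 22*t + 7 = 9*m^3 + m^2*(26*t + 52) + m*(-39*t^2 + 249*t - 75) + 4*t^3 - 21*t^2 - 51*t + 14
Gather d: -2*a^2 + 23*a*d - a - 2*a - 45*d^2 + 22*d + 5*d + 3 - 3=-2*a^2 - 3*a - 45*d^2 + d*(23*a + 27)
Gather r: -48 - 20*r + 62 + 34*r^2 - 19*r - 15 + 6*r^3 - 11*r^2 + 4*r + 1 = 6*r^3 + 23*r^2 - 35*r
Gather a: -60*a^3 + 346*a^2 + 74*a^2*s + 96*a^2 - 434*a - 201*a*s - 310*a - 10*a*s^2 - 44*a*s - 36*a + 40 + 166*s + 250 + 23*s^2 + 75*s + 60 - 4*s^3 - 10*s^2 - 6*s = -60*a^3 + a^2*(74*s + 442) + a*(-10*s^2 - 245*s - 780) - 4*s^3 + 13*s^2 + 235*s + 350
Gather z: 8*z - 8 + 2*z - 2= 10*z - 10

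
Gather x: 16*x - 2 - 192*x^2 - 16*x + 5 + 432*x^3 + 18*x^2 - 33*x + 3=432*x^3 - 174*x^2 - 33*x + 6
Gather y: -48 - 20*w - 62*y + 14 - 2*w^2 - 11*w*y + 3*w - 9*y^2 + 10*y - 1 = -2*w^2 - 17*w - 9*y^2 + y*(-11*w - 52) - 35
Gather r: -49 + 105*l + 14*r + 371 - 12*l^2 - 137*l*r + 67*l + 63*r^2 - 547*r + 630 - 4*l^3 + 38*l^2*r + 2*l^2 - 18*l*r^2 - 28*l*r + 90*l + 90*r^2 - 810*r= -4*l^3 - 10*l^2 + 262*l + r^2*(153 - 18*l) + r*(38*l^2 - 165*l - 1343) + 952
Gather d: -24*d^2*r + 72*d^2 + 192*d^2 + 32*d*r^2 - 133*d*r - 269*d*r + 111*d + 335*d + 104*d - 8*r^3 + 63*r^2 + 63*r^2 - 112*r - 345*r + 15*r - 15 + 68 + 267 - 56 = d^2*(264 - 24*r) + d*(32*r^2 - 402*r + 550) - 8*r^3 + 126*r^2 - 442*r + 264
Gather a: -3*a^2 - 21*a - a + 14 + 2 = -3*a^2 - 22*a + 16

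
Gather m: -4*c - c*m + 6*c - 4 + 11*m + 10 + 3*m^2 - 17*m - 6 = 2*c + 3*m^2 + m*(-c - 6)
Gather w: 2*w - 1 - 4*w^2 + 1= -4*w^2 + 2*w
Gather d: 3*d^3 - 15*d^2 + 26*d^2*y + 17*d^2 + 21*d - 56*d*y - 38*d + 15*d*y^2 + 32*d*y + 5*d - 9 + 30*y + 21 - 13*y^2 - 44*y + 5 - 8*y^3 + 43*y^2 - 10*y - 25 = 3*d^3 + d^2*(26*y + 2) + d*(15*y^2 - 24*y - 12) - 8*y^3 + 30*y^2 - 24*y - 8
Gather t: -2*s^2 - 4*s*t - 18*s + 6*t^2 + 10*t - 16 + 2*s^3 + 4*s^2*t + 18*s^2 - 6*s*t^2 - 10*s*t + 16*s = 2*s^3 + 16*s^2 - 2*s + t^2*(6 - 6*s) + t*(4*s^2 - 14*s + 10) - 16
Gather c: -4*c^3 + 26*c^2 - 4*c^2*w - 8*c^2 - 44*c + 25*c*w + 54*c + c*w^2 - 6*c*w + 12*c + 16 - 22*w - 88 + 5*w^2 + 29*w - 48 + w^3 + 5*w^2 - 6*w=-4*c^3 + c^2*(18 - 4*w) + c*(w^2 + 19*w + 22) + w^3 + 10*w^2 + w - 120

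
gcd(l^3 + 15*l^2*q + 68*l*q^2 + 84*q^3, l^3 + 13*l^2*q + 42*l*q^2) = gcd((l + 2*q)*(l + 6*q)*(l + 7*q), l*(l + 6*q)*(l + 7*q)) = l^2 + 13*l*q + 42*q^2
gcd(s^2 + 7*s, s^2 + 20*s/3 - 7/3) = s + 7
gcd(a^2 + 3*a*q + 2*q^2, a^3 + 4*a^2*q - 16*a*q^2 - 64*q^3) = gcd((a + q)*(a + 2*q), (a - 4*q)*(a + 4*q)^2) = 1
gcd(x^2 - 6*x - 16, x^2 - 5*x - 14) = x + 2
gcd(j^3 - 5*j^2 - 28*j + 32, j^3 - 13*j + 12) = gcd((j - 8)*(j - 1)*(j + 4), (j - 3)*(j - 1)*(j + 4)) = j^2 + 3*j - 4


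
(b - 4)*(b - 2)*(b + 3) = b^3 - 3*b^2 - 10*b + 24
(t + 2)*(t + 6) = t^2 + 8*t + 12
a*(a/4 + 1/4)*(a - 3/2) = a^3/4 - a^2/8 - 3*a/8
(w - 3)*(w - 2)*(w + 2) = w^3 - 3*w^2 - 4*w + 12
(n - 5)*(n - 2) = n^2 - 7*n + 10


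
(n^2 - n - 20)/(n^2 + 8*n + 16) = (n - 5)/(n + 4)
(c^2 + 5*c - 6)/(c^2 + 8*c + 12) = (c - 1)/(c + 2)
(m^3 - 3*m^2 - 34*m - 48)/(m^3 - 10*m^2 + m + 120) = (m + 2)/(m - 5)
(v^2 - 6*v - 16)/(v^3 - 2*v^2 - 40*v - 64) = 1/(v + 4)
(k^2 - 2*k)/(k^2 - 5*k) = (k - 2)/(k - 5)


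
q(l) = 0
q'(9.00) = 0.00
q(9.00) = 0.00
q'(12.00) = 0.00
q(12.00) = 0.00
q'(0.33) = 0.00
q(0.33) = 0.00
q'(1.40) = 0.00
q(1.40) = 0.00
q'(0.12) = 0.00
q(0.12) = 0.00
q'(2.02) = 0.00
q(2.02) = 0.00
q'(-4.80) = 0.00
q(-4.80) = 0.00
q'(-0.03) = 0.00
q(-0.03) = 0.00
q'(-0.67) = 0.00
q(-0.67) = 0.00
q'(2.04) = 0.00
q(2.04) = 0.00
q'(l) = 0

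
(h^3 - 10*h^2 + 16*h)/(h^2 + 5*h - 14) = h*(h - 8)/(h + 7)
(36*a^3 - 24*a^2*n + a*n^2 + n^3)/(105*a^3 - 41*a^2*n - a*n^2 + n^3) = (12*a^2 - 4*a*n - n^2)/(35*a^2 - 2*a*n - n^2)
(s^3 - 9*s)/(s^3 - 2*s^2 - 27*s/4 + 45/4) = 4*s*(s + 3)/(4*s^2 + 4*s - 15)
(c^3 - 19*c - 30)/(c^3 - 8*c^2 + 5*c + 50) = (c + 3)/(c - 5)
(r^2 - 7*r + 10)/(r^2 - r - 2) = (r - 5)/(r + 1)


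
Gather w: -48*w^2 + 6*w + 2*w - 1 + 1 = -48*w^2 + 8*w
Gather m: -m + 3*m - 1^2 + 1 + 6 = 2*m + 6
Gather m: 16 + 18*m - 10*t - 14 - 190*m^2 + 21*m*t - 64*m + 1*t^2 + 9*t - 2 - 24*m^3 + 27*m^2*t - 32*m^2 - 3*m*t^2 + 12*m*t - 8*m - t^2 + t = -24*m^3 + m^2*(27*t - 222) + m*(-3*t^2 + 33*t - 54)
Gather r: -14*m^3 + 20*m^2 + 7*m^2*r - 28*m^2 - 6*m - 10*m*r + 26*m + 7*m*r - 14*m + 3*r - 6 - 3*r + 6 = -14*m^3 - 8*m^2 + 6*m + r*(7*m^2 - 3*m)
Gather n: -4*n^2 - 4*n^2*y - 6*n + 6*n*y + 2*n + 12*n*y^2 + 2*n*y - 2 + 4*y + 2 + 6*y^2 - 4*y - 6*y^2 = n^2*(-4*y - 4) + n*(12*y^2 + 8*y - 4)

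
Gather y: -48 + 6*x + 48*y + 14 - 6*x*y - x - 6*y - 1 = 5*x + y*(42 - 6*x) - 35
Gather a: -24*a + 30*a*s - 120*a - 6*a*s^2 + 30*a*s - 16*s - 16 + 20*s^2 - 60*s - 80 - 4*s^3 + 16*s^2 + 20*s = a*(-6*s^2 + 60*s - 144) - 4*s^3 + 36*s^2 - 56*s - 96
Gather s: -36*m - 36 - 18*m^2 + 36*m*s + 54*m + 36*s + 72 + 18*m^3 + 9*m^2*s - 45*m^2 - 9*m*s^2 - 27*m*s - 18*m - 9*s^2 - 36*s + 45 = 18*m^3 - 63*m^2 + s^2*(-9*m - 9) + s*(9*m^2 + 9*m) + 81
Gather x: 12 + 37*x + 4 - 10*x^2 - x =-10*x^2 + 36*x + 16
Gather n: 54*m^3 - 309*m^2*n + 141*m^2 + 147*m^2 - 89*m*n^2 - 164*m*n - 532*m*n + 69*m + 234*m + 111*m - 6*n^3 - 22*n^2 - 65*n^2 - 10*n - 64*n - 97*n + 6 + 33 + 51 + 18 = 54*m^3 + 288*m^2 + 414*m - 6*n^3 + n^2*(-89*m - 87) + n*(-309*m^2 - 696*m - 171) + 108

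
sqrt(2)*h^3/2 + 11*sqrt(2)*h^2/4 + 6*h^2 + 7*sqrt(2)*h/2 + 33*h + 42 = (h + 7/2)*(h + 6*sqrt(2))*(sqrt(2)*h/2 + sqrt(2))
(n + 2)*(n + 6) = n^2 + 8*n + 12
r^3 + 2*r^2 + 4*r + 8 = (r + 2)*(r - 2*I)*(r + 2*I)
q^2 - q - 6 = (q - 3)*(q + 2)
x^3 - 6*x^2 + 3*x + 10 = (x - 5)*(x - 2)*(x + 1)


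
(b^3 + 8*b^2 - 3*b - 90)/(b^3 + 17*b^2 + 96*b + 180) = (b - 3)/(b + 6)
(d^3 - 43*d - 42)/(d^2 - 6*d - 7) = d + 6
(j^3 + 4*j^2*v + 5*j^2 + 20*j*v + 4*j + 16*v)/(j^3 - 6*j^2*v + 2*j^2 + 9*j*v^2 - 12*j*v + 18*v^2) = (j^3 + 4*j^2*v + 5*j^2 + 20*j*v + 4*j + 16*v)/(j^3 - 6*j^2*v + 2*j^2 + 9*j*v^2 - 12*j*v + 18*v^2)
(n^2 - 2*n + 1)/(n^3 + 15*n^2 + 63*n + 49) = (n^2 - 2*n + 1)/(n^3 + 15*n^2 + 63*n + 49)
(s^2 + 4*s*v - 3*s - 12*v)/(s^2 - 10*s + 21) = (s + 4*v)/(s - 7)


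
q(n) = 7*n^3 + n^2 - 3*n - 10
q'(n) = 21*n^2 + 2*n - 3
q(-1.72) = -37.50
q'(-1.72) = 55.69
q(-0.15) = -9.55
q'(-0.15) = -2.83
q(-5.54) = -1152.91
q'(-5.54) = 630.44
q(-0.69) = -9.75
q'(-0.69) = 5.62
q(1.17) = -0.93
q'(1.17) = 28.09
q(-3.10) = -199.63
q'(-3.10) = 192.61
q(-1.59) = -30.84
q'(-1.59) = 46.91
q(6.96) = 2377.64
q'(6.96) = 1028.19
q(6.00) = 1520.00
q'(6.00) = 765.00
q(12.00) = 12194.00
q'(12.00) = 3045.00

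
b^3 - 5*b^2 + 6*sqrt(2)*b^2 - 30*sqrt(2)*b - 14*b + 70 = (b - 5)*(b - sqrt(2))*(b + 7*sqrt(2))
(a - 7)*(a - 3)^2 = a^3 - 13*a^2 + 51*a - 63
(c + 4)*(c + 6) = c^2 + 10*c + 24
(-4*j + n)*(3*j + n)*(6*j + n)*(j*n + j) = -72*j^4*n - 72*j^4 - 18*j^3*n^2 - 18*j^3*n + 5*j^2*n^3 + 5*j^2*n^2 + j*n^4 + j*n^3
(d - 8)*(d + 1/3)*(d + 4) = d^3 - 11*d^2/3 - 100*d/3 - 32/3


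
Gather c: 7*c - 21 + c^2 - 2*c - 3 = c^2 + 5*c - 24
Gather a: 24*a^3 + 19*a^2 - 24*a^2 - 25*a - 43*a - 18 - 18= 24*a^3 - 5*a^2 - 68*a - 36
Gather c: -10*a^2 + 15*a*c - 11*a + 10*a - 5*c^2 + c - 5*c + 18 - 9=-10*a^2 - a - 5*c^2 + c*(15*a - 4) + 9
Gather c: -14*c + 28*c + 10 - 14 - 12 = 14*c - 16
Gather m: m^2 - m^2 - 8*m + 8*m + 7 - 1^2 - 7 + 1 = 0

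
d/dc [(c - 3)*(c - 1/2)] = 2*c - 7/2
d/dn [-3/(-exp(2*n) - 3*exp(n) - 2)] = (-6*exp(n) - 9)*exp(n)/(exp(2*n) + 3*exp(n) + 2)^2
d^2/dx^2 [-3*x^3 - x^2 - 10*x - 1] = -18*x - 2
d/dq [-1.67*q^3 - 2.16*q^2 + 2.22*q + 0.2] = -5.01*q^2 - 4.32*q + 2.22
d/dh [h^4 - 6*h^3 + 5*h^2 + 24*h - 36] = 4*h^3 - 18*h^2 + 10*h + 24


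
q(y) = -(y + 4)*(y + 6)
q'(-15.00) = 20.00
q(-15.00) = -99.00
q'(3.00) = -16.00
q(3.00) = -63.00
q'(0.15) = -10.30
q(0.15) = -25.52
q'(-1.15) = -7.70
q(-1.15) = -13.82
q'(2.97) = -15.94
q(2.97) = -62.52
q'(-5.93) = 1.86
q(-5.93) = 0.14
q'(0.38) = -10.76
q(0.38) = -27.94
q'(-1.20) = -7.60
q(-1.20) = -13.44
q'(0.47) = -10.94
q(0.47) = -28.92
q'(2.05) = -14.10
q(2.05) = -48.70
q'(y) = -2*y - 10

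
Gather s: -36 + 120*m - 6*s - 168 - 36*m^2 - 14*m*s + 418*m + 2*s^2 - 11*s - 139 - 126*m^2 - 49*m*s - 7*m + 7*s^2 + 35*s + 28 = -162*m^2 + 531*m + 9*s^2 + s*(18 - 63*m) - 315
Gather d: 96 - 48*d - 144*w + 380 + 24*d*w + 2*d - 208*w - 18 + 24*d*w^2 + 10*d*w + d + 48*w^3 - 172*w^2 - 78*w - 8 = d*(24*w^2 + 34*w - 45) + 48*w^3 - 172*w^2 - 430*w + 450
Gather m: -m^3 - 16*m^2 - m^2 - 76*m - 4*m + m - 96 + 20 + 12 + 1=-m^3 - 17*m^2 - 79*m - 63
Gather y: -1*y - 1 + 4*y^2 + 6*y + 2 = 4*y^2 + 5*y + 1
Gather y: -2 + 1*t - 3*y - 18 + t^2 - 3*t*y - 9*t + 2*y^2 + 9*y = t^2 - 8*t + 2*y^2 + y*(6 - 3*t) - 20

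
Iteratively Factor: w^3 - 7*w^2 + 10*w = (w)*(w^2 - 7*w + 10) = w*(w - 2)*(w - 5)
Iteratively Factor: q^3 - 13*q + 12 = (q + 4)*(q^2 - 4*q + 3) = (q - 1)*(q + 4)*(q - 3)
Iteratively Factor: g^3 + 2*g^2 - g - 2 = (g + 2)*(g^2 - 1) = (g - 1)*(g + 2)*(g + 1)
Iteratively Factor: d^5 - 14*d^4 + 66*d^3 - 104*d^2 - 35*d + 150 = (d - 2)*(d^4 - 12*d^3 + 42*d^2 - 20*d - 75) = (d - 5)*(d - 2)*(d^3 - 7*d^2 + 7*d + 15) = (d - 5)*(d - 3)*(d - 2)*(d^2 - 4*d - 5) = (d - 5)^2*(d - 3)*(d - 2)*(d + 1)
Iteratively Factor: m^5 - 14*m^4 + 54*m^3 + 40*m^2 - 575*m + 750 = (m - 5)*(m^4 - 9*m^3 + 9*m^2 + 85*m - 150) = (m - 5)*(m - 2)*(m^3 - 7*m^2 - 5*m + 75) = (m - 5)*(m - 2)*(m + 3)*(m^2 - 10*m + 25) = (m - 5)^2*(m - 2)*(m + 3)*(m - 5)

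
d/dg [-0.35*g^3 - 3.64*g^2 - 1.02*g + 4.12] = -1.05*g^2 - 7.28*g - 1.02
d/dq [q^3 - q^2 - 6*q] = 3*q^2 - 2*q - 6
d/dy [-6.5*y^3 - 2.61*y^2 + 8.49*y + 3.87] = -19.5*y^2 - 5.22*y + 8.49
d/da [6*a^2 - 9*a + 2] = 12*a - 9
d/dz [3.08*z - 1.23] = 3.08000000000000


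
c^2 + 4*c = c*(c + 4)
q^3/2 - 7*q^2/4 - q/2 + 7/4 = (q/2 + 1/2)*(q - 7/2)*(q - 1)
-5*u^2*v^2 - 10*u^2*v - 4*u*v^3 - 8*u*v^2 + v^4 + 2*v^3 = v*(-5*u + v)*(u + v)*(v + 2)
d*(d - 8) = d^2 - 8*d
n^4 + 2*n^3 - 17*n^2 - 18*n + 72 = (n - 3)*(n - 2)*(n + 3)*(n + 4)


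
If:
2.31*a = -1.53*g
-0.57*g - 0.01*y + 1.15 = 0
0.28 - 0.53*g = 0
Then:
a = -0.35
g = 0.53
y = 84.89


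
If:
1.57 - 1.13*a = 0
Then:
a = 1.39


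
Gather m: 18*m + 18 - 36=18*m - 18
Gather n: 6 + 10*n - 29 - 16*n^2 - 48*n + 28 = -16*n^2 - 38*n + 5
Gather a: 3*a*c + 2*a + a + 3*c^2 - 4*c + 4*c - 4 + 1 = a*(3*c + 3) + 3*c^2 - 3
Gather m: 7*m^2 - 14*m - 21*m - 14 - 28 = 7*m^2 - 35*m - 42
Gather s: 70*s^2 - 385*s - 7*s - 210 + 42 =70*s^2 - 392*s - 168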